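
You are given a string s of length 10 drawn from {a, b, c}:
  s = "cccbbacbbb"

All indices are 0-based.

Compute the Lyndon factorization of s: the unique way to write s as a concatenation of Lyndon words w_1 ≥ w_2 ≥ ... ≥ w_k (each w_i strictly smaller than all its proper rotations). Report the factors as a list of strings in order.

["c", "c", "c", "b", "b", "acbbb"]

emit factor 1: 'c' (i=0, period=1)
emit factor 2: 'c' (i=1, period=1)
emit factor 3: 'c' (i=2, period=1)
emit factor 4: 'b' (i=3, period=1)
emit factor 5: 'b' (i=4, period=1)
emit factor 6: 'acbbb' (i=5, period=5)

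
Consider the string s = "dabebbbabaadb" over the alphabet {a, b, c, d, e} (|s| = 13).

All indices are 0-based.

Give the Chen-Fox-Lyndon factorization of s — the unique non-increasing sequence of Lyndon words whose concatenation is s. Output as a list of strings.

["d", "abebbb", "ab", "aadb"]

emit factor 1: 'd' (i=0, period=1)
emit factor 2: 'abebbb' (i=1, period=6)
emit factor 3: 'ab' (i=7, period=2)
emit factor 4: 'aadb' (i=9, period=4)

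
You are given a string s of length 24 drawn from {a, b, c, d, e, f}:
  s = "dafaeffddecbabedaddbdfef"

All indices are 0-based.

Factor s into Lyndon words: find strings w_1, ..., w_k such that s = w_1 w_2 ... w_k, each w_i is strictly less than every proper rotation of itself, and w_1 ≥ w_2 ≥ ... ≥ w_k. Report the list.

["d", "af", "aeffddecb", "abedaddbdfef"]

emit factor 1: 'd' (i=0, period=1)
emit factor 2: 'af' (i=1, period=2)
emit factor 3: 'aeffddecb' (i=3, period=9)
emit factor 4: 'abedaddbdfef' (i=12, period=12)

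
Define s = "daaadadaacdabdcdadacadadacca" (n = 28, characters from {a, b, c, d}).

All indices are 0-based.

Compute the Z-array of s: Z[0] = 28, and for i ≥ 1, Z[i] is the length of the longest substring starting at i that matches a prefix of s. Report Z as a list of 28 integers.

Z[0]=28
i=1: outside box; Z[1]=0
i=2: outside box; Z[2]=0
i=3: outside box; Z[3]=0
i=4: outside box; Z[4]=2 scan→box=[4,6)
i=5: min(r-i=1, Z[1]=0)=0; Z[5]=0
i=6: outside box; Z[6]=3 scan→box=[6,9)
i=7: min(r-i=2, Z[1]=0)=0; Z[7]=0
i=8: min(r-i=1, Z[2]=0)=0; Z[8]=0
i=9: outside box; Z[9]=0
i=10: outside box; Z[10]=2 scan→box=[10,12)
i=11: min(r-i=1, Z[1]=0)=0; Z[11]=0
i=12: outside box; Z[12]=0
i=13: outside box; Z[13]=1 scan→box=[13,14)
i=14: outside box; Z[14]=0
i=15: outside box; Z[15]=2 scan→box=[15,17)
i=16: min(r-i=1, Z[1]=0)=0; Z[16]=0
i=17: outside box; Z[17]=2 scan→box=[17,19)
i=18: min(r-i=1, Z[1]=0)=0; Z[18]=0
i=19: outside box; Z[19]=0
i=20: outside box; Z[20]=0
i=21: outside box; Z[21]=2 scan→box=[21,23)
i=22: min(r-i=1, Z[1]=0)=0; Z[22]=0
i=23: outside box; Z[23]=2 scan→box=[23,25)
i=24: min(r-i=1, Z[1]=0)=0; Z[24]=0
i=25: outside box; Z[25]=0
i=26: outside box; Z[26]=0
i=27: outside box; Z[27]=0

[28, 0, 0, 0, 2, 0, 3, 0, 0, 0, 2, 0, 0, 1, 0, 2, 0, 2, 0, 0, 0, 2, 0, 2, 0, 0, 0, 0]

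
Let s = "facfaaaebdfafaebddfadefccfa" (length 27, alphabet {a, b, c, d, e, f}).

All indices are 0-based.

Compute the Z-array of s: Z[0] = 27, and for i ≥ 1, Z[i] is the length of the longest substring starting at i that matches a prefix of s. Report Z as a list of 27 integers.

Z[0]=27
i=1: fresh scan; Z[1]=0
i=2: fresh scan; Z[2]=0
i=3: fresh scan; Z[3]=2 extend→box=[3,5)
i=4: min(r-i=1, Z[1]=0)=0; Z[4]=0
i=5: fresh scan; Z[5]=0
i=6: fresh scan; Z[6]=0
i=7: fresh scan; Z[7]=0
i=8: fresh scan; Z[8]=0
i=9: fresh scan; Z[9]=0
i=10: fresh scan; Z[10]=2 extend→box=[10,12)
i=11: min(r-i=1, Z[1]=0)=0; Z[11]=0
i=12: fresh scan; Z[12]=2 extend→box=[12,14)
i=13: min(r-i=1, Z[1]=0)=0; Z[13]=0
i=14: fresh scan; Z[14]=0
i=15: fresh scan; Z[15]=0
i=16: fresh scan; Z[16]=0
i=17: fresh scan; Z[17]=0
i=18: fresh scan; Z[18]=2 extend→box=[18,20)
i=19: min(r-i=1, Z[1]=0)=0; Z[19]=0
i=20: fresh scan; Z[20]=0
i=21: fresh scan; Z[21]=0
i=22: fresh scan; Z[22]=1 extend→box=[22,23)
i=23: fresh scan; Z[23]=0
i=24: fresh scan; Z[24]=0
i=25: fresh scan; Z[25]=2 extend→box=[25,27)
i=26: min(r-i=1, Z[1]=0)=0; Z[26]=0

[27, 0, 0, 2, 0, 0, 0, 0, 0, 0, 2, 0, 2, 0, 0, 0, 0, 0, 2, 0, 0, 0, 1, 0, 0, 2, 0]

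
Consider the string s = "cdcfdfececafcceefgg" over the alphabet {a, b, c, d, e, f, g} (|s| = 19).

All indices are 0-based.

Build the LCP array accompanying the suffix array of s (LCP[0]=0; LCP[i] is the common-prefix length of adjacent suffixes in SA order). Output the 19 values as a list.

[0, 0, 1, 1, 1, 2, 1, 0, 1, 0, 2, 1, 1, 0, 1, 1, 1, 0, 1]

sorted suffixes:
  #0 SA[0]=10  'afcceefgg'
  #1 SA[1]=9  'cafcceefgg'
  #2 SA[2]=12  'cceefgg'
  #3 SA[3]=0  'cdcfdfececafcceefgg'
  #4 SA[4]=7  'cecafcceefgg'
  #5 SA[5]=13  'ceefgg'
  #6 SA[6]=2  'cfdfececafcceefgg'
  #7 SA[7]=1  'dcfdfececafcceefgg'
  #8 SA[8]=4  'dfececafcceefgg'
  #9 SA[9]=8  'ecafcceefgg'
  #10 SA[10]=6  'ececafcceefgg'
  #11 SA[11]=14  'eefgg'
  #12 SA[12]=15  'efgg'
  #13 SA[13]=11  'fcceefgg'
  #14 SA[14]=3  'fdfececafcceefgg'
  #15 SA[15]=5  'fececafcceefgg'
  #16 SA[16]=16  'fgg'
  #17 SA[17]=18  'g'
  #18 SA[18]=17  'gg'

SA = [10, 9, 12, 0, 7, 13, 2, 1, 4, 8, 6, 14, 15, 11, 3, 5, 16, 18, 17]
rank  pair      lcp
   1  s[10:],s[9:]  0  ''
   2  s[9:],s[12:]  1  'c'
   3  s[12:],s[0:]  1  'c'
   4  s[0:],s[7:]  1  'c'
   5  s[7:],s[13:]  2  'ce'
   6  s[13:],s[2:]  1  'c'
   7  s[2:],s[1:]  0  ''
   8  s[1:],s[4:]  1  'd'
   9  s[4:],s[8:]  0  ''
  10  s[8:],s[6:]  2  'ec'
  11  s[6:],s[14:]  1  'e'
  12  s[14:],s[15:]  1  'e'
  13  s[15:],s[11:]  0  ''
  14  s[11:],s[3:]  1  'f'
  15  s[3:],s[5:]  1  'f'
  16  s[5:],s[16:]  1  'f'
  17  s[16:],s[18:]  0  ''
  18  s[18:],s[17:]  1  'g'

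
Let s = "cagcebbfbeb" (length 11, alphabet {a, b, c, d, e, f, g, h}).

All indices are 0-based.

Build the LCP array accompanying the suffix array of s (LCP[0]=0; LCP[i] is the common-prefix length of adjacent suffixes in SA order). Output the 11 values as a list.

[0, 0, 1, 1, 1, 0, 1, 0, 2, 0, 0]

rank→(start, suffix):
  0 → (1, 'agcebbfbeb')
  1 → (10, 'b')
  2 → (5, 'bbfbeb')
  3 → (8, 'beb')
  4 → (6, 'bfbeb')
  5 → (0, 'cagcebbfbeb')
  6 → (3, 'cebbfbeb')
  7 → (9, 'eb')
  8 → (4, 'ebbfbeb')
  9 → (7, 'fbeb')
  10 → (2, 'gcebbfbeb')

SA = [1, 10, 5, 8, 6, 0, 3, 9, 4, 7, 2]
i: (SA[i-1],SA[i]) lcp shared
  1: (1,10) 0 ''
  2: (10,5) 1 'b'
  3: (5,8) 1 'b'
  4: (8,6) 1 'b'
  5: (6,0) 0 ''
  6: (0,3) 1 'c'
  7: (3,9) 0 ''
  8: (9,4) 2 'eb'
  9: (4,7) 0 ''
  10: (7,2) 0 ''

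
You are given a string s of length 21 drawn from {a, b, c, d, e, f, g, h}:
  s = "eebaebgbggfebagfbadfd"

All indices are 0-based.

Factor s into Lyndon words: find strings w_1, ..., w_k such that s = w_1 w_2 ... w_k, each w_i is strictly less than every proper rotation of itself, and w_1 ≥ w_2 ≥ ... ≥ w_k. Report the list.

["e", "e", "b", "aebgbggfebagfb", "adfd"]

emit factor 1: 'e' (i=0, period=1)
emit factor 2: 'e' (i=1, period=1)
emit factor 3: 'b' (i=2, period=1)
emit factor 4: 'aebgbggfebagfb' (i=3, period=14)
emit factor 5: 'adfd' (i=17, period=4)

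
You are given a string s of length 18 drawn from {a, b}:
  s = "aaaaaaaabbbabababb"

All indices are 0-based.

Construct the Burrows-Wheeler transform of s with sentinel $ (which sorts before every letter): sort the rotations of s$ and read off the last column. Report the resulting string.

b$aaaaaabbbabbaaaba

rank  rotation             last
    0  $aaaaaaaabbbabababb  b
    1  aaaaaaaabbbabababb$  $
    2  aaaaaaabbbabababb$a  a
    3  aaaaaabbbabababb$aa  a
    4  aaaaabbbabababb$aaa  a
    5  aaaabbbabababb$aaaa  a
    6  aaabbbabababb$aaaaa  a
    7  aabbbabababb$aaaaaa  a
    8  abababb$aaaaaaaabbb  b
    9  ababb$aaaaaaaabbbab  b
   10  abb$aaaaaaaabbbabab  b
   11  abbbabababb$aaaaaaa  a
   12  b$aaaaaaaabbbababab  b
   13  babababb$aaaaaaaabb  b
   14  bababb$aaaaaaaabbba  a
   15  babb$aaaaaaaabbbaba  a
   16  bb$aaaaaaaabbbababa  a
   17  bbabababb$aaaaaaaab  b
   18  bbbabababb$aaaaaaaa  a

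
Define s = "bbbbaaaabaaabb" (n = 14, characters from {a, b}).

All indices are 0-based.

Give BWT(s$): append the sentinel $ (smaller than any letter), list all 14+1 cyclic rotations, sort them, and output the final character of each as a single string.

bbabaaaabbaabb$

rank  rotation         last
    0  $bbbbaaaabaaabb  b
    1  aaaabaaabb$bbbb  b
    2  aaabaaabb$bbbba  a
    3  aaabb$bbbbaaaab  b
    4  aabaaabb$bbbbaa  a
    5  aabb$bbbbaaaaba  a
    6  abaaabb$bbbbaaa  a
    7  abb$bbbbaaaabaa  a
    8  b$bbbbaaaabaaab  b
    9  baaaabaaabb$bbb  b
   10  baaabb$bbbbaaaa  a
   11  bb$bbbbaaaabaaa  a
   12  bbaaaabaaabb$bb  b
   13  bbbaaaabaaabb$b  b
   14  bbbbaaaabaaabb$  $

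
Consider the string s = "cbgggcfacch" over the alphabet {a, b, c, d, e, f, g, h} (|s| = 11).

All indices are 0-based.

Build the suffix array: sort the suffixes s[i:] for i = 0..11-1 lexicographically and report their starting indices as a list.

[7, 1, 0, 8, 5, 9, 6, 4, 3, 2, 10]

rank→(start, suffix):
  0 → (7, 'acch')
  1 → (1, 'bgggcfacch')
  2 → (0, 'cbgggcfacch')
  3 → (8, 'cch')
  4 → (5, 'cfacch')
  5 → (9, 'ch')
  6 → (6, 'facch')
  7 → (4, 'gcfacch')
  8 → (3, 'ggcfacch')
  9 → (2, 'gggcfacch')
  10 → (10, 'h')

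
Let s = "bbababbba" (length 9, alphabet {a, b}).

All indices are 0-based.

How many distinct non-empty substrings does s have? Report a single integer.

rank | idx | suffix
   0 |   8 | a
   1 |   2 | ababbba
   2 |   4 | abbba
   3 |   7 | ba
   4 |   1 | bababbba
   5 |   3 | babbba
   6 |   6 | bba
   7 |   0 | bbababbba
   8 |   5 | bbba

SA = [8, 2, 4, 7, 1, 3, 6, 0, 5]
i: (SA[i-1],SA[i]) lcp shared
  1: (8,2) 1 'a'
  2: (2,4) 2 'ab'
  3: (4,7) 0 ''
  4: (7,1) 2 'ba'
  5: (1,3) 3 'bab'
  6: (3,6) 1 'b'
  7: (6,0) 3 'bba'
  8: (0,5) 2 'bb'

n(n+1)/2 = 9·10/2 = 45
Σ LCP = 0 + 1 + 2 + 0 + 2 + 3 + 1 + 3 + 2 = 14
distinct = 45 − 14 = 31

31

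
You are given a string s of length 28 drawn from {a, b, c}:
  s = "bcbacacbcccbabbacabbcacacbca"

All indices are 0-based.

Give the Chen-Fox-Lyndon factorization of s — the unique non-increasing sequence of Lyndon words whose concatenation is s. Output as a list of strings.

["bc", "b", "acacbcccb", "abbacabbcacacbc", "a"]

emit factor 1: 'bc' (i=0, period=2)
emit factor 2: 'b' (i=2, period=1)
emit factor 3: 'acacbcccb' (i=3, period=9)
emit factor 4: 'abbacabbcacacbc' (i=12, period=15)
emit factor 5: 'a' (i=27, period=1)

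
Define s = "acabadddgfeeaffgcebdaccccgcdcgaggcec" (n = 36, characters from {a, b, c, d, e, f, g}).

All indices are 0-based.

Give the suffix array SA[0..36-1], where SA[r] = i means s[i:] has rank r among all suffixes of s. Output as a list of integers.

rank | idx | suffix
   0 |   2 | abadddgfeeaffgcebdaccccgcdcgaggcec
   1 |   0 | acabadddgfeeaffgcebdaccccgcdcgaggcec
   2 |  20 | accccgcdcgaggcec
   3 |   4 | adddgfeeaffgcebdaccccgcdcgaggcec
   4 |  12 | affgcebdaccccgcdcgaggcec
   5 |  30 | aggcec
   6 |   3 | badddgfeeaffgcebdaccccgcdcgaggcec
   7 |  18 | bdaccccgcdcgaggcec
   8 |  35 | c
   9 |   1 | cabadddgfeeaffgcebdaccccgcdcgaggcec
  10 |  21 | ccccgcdcgaggcec
  11 |  22 | cccgcdcgaggcec
  12 |  23 | ccgcdcgaggcec
  13 |  26 | cdcgaggcec
  14 |  16 | cebdaccccgcdcgaggcec
  15 |  33 | cec
  16 |  28 | cgaggcec
  17 |  24 | cgcdcgaggcec
  18 |  19 | daccccgcdcgaggcec
  19 |  27 | dcgaggcec
  20 |   5 | dddgfeeaffgcebdaccccgcdcgaggcec
  21 |   6 | ddgfeeaffgcebdaccccgcdcgaggcec
  22 |   7 | dgfeeaffgcebdaccccgcdcgaggcec
  23 |  11 | eaffgcebdaccccgcdcgaggcec
  24 |  17 | ebdaccccgcdcgaggcec
  25 |  34 | ec
  26 |  10 | eeaffgcebdaccccgcdcgaggcec
  27 |   9 | feeaffgcebdaccccgcdcgaggcec
  28 |  13 | ffgcebdaccccgcdcgaggcec
  29 |  14 | fgcebdaccccgcdcgaggcec
  30 |  29 | gaggcec
  31 |  25 | gcdcgaggcec
  32 |  15 | gcebdaccccgcdcgaggcec
  33 |  32 | gcec
  34 |   8 | gfeeaffgcebdaccccgcdcgaggcec
  35 |  31 | ggcec

[2, 0, 20, 4, 12, 30, 3, 18, 35, 1, 21, 22, 23, 26, 16, 33, 28, 24, 19, 27, 5, 6, 7, 11, 17, 34, 10, 9, 13, 14, 29, 25, 15, 32, 8, 31]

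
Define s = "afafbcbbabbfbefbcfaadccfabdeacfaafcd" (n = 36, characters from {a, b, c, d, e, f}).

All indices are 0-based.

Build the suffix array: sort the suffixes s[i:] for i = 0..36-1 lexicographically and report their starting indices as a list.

sorted suffixes:
  #0 SA[0]=18  'aadccfabdeacfaafcd'
  #1 SA[1]=31  'aafcd'
  #2 SA[2]=8  'abbfbefbcfaadccfabdeacfaafcd'
  #3 SA[3]=24  'abdeacfaafcd'
  #4 SA[4]=28  'acfaafcd'
  #5 SA[5]=19  'adccfabdeacfaafcd'
  #6 SA[6]=0  'afafbcbbabbfbefbcfaadccfabdeacfaafcd'
  #7 SA[7]=2  'afbcbbabbfbefbcfaadccfabdeacfaafcd'
  #8 SA[8]=32  'afcd'
  #9 SA[9]=7  'babbfbefbcfaadccfabdeacfaafcd'
  #10 SA[10]=6  'bbabbfbefbcfaadccfabdeacfaafcd'
  #11 SA[11]=9  'bbfbefbcfaadccfabdeacfaafcd'
  #12 SA[12]=4  'bcbbabbfbefbcfaadccfabdeacfaafcd'
  #13 SA[13]=15  'bcfaadccfabdeacfaafcd'
  #14 SA[14]=25  'bdeacfaafcd'
  #15 SA[15]=12  'befbcfaadccfabdeacfaafcd'
  #16 SA[16]=10  'bfbefbcfaadccfabdeacfaafcd'
  #17 SA[17]=5  'cbbabbfbefbcfaadccfabdeacfaafcd'
  #18 SA[18]=21  'ccfabdeacfaafcd'
  #19 SA[19]=34  'cd'
  #20 SA[20]=16  'cfaadccfabdeacfaafcd'
  #21 SA[21]=29  'cfaafcd'
  #22 SA[22]=22  'cfabdeacfaafcd'
  #23 SA[23]=35  'd'
  #24 SA[24]=20  'dccfabdeacfaafcd'
  #25 SA[25]=26  'deacfaafcd'
  #26 SA[26]=27  'eacfaafcd'
  #27 SA[27]=13  'efbcfaadccfabdeacfaafcd'
  #28 SA[28]=17  'faadccfabdeacfaafcd'
  #29 SA[29]=30  'faafcd'
  #30 SA[30]=23  'fabdeacfaafcd'
  #31 SA[31]=1  'fafbcbbabbfbefbcfaadccfabdeacfaafcd'
  #32 SA[32]=3  'fbcbbabbfbefbcfaadccfabdeacfaafcd'
  #33 SA[33]=14  'fbcfaadccfabdeacfaafcd'
  #34 SA[34]=11  'fbefbcfaadccfabdeacfaafcd'
  #35 SA[35]=33  'fcd'

[18, 31, 8, 24, 28, 19, 0, 2, 32, 7, 6, 9, 4, 15, 25, 12, 10, 5, 21, 34, 16, 29, 22, 35, 20, 26, 27, 13, 17, 30, 23, 1, 3, 14, 11, 33]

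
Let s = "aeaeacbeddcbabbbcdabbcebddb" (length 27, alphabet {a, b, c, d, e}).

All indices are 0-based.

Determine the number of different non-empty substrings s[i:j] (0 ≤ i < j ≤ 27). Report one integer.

345

sorted suffixes:
  #0 SA[0]=12  'abbbcdabbcebddb'
  #1 SA[1]=18  'abbcebddb'
  #2 SA[2]=4  'acbeddcbabbbcdabbcebddb'
  #3 SA[3]=2  'aeacbeddcbabbbcdabbcebddb'
  #4 SA[4]=0  'aeaeacbeddcbabbbcdabbcebddb'
  #5 SA[5]=26  'b'
  #6 SA[6]=11  'babbbcdabbcebddb'
  #7 SA[7]=13  'bbbcdabbcebddb'
  #8 SA[8]=14  'bbcdabbcebddb'
  #9 SA[9]=19  'bbcebddb'
  #10 SA[10]=15  'bcdabbcebddb'
  #11 SA[11]=20  'bcebddb'
  #12 SA[12]=23  'bddb'
  #13 SA[13]=6  'beddcbabbbcdabbcebddb'
  #14 SA[14]=10  'cbabbbcdabbcebddb'
  #15 SA[15]=5  'cbeddcbabbbcdabbcebddb'
  #16 SA[16]=16  'cdabbcebddb'
  #17 SA[17]=21  'cebddb'
  #18 SA[18]=17  'dabbcebddb'
  #19 SA[19]=25  'db'
  #20 SA[20]=9  'dcbabbbcdabbcebddb'
  #21 SA[21]=24  'ddb'
  #22 SA[22]=8  'ddcbabbbcdabbcebddb'
  #23 SA[23]=3  'eacbeddcbabbbcdabbcebddb'
  #24 SA[24]=1  'eaeacbeddcbabbbcdabbcebddb'
  #25 SA[25]=22  'ebddb'
  #26 SA[26]=7  'eddcbabbbcdabbcebddb'

SA = [12, 18, 4, 2, 0, 26, 11, 13, 14, 19, 15, 20, 23, 6, 10, 5, 16, 21, 17, 25, 9, 24, 8, 3, 1, 22, 7]
rank  pair      lcp
   1  s[12:],s[18:]  3  'abb'
   2  s[18:],s[4:]  1  'a'
   3  s[4:],s[2:]  1  'a'
   4  s[2:],s[0:]  3  'aea'
   5  s[0:],s[26:]  0  ''
   6  s[26:],s[11:]  1  'b'
   7  s[11:],s[13:]  1  'b'
   8  s[13:],s[14:]  2  'bb'
   9  s[14:],s[19:]  3  'bbc'
  10  s[19:],s[15:]  1  'b'
  11  s[15:],s[20:]  2  'bc'
  12  s[20:],s[23:]  1  'b'
  13  s[23:],s[6:]  1  'b'
  14  s[6:],s[10:]  0  ''
  15  s[10:],s[5:]  2  'cb'
  16  s[5:],s[16:]  1  'c'
  17  s[16:],s[21:]  1  'c'
  18  s[21:],s[17:]  0  ''
  19  s[17:],s[25:]  1  'd'
  20  s[25:],s[9:]  1  'd'
  21  s[9:],s[24:]  1  'd'
  22  s[24:],s[8:]  2  'dd'
  23  s[8:],s[3:]  0  ''
  24  s[3:],s[1:]  2  'ea'
  25  s[1:],s[22:]  1  'e'
  26  s[22:],s[7:]  1  'e'

n(n+1)/2 = 27·28/2 = 378
Σ LCP = 0 + 3 + 1 + 1 + 3 + 0 + 1 + 1 + 2 + 3 + 1 + 2 + 1 + 1 + 0 + 2 + 1 + 1 + 0 + 1 + 1 + 1 + 2 + 0 + 2 + 1 + 1 = 33
distinct = 378 − 33 = 345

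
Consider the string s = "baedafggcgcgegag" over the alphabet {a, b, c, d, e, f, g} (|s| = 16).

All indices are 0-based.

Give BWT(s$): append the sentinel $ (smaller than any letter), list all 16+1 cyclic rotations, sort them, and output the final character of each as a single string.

gbdg$ggeagaaegccf

rank  rotation           last
    0  $baedafggcgcgegag  g
    1  aedafggcgcgegag$b  b
    2  afggcgcgegag$baed  d
    3  ag$baedafggcgcgeg  g
    4  baedafggcgcgegag$  $
    5  cgcgegag$baedafgg  g
    6  cgegag$baedafggcg  g
    7  dafggcgcgegag$bae  e
    8  edafggcgcgegag$ba  a
    9  egag$baedafggcgcg  g
   10  fggcgcgegag$baeda  a
   11  g$baedafggcgcgega  a
   12  gag$baedafggcgcge  e
   13  gcgcgegag$baedafg  g
   14  gcgegag$baedafggc  c
   15  gegag$baedafggcgc  c
   16  ggcgcgegag$baedaf  f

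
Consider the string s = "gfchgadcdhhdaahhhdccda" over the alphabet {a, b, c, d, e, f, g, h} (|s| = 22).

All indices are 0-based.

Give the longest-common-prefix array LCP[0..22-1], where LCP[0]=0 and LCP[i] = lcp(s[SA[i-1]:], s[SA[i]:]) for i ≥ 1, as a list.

[0, 1, 1, 1, 0, 1, 2, 1, 0, 2, 1, 2, 1, 0, 0, 1, 0, 2, 1, 1, 3, 2]

rank→(start, suffix):
  0 → (21, 'a')
  1 → (12, 'aahhhdccda')
  2 → (5, 'adcdhhdaahhhdccda')
  3 → (13, 'ahhhdccda')
  4 → (18, 'ccda')
  5 → (19, 'cda')
  6 → (7, 'cdhhdaahhhdccda')
  7 → (2, 'chgadcdhhdaahhhdccda')
  8 → (20, 'da')
  9 → (11, 'daahhhdccda')
  10 → (17, 'dccda')
  11 → (6, 'dcdhhdaahhhdccda')
  12 → (8, 'dhhdaahhhdccda')
  13 → (1, 'fchgadcdhhdaahhhdccda')
  14 → (4, 'gadcdhhdaahhhdccda')
  15 → (0, 'gfchgadcdhhdaahhhdccda')
  16 → (10, 'hdaahhhdccda')
  17 → (16, 'hdccda')
  18 → (3, 'hgadcdhhdaahhhdccda')
  19 → (9, 'hhdaahhhdccda')
  20 → (15, 'hhdccda')
  21 → (14, 'hhhdccda')

SA = [21, 12, 5, 13, 18, 19, 7, 2, 20, 11, 17, 6, 8, 1, 4, 0, 10, 16, 3, 9, 15, 14]
[i] adj suffixes → lcp
  [1] 21/12 → 1 ('a')
  [2] 12/5 → 1 ('a')
  [3] 5/13 → 1 ('a')
  [4] 13/18 → 0 ('')
  [5] 18/19 → 1 ('c')
  [6] 19/7 → 2 ('cd')
  [7] 7/2 → 1 ('c')
  [8] 2/20 → 0 ('')
  [9] 20/11 → 2 ('da')
  [10] 11/17 → 1 ('d')
  [11] 17/6 → 2 ('dc')
  [12] 6/8 → 1 ('d')
  [13] 8/1 → 0 ('')
  [14] 1/4 → 0 ('')
  [15] 4/0 → 1 ('g')
  [16] 0/10 → 0 ('')
  [17] 10/16 → 2 ('hd')
  [18] 16/3 → 1 ('h')
  [19] 3/9 → 1 ('h')
  [20] 9/15 → 3 ('hhd')
  [21] 15/14 → 2 ('hh')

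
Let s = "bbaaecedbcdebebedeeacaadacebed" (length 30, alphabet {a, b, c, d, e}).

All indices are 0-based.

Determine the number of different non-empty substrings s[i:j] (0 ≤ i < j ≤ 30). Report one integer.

rank→(start, suffix):
  0 → (21, 'aadacebed')
  1 → (2, 'aaecedbcdebebedeeacaadacebed')
  2 → (19, 'acaadacebed')
  3 → (24, 'acebed')
  4 → (22, 'adacebed')
  5 → (3, 'aecedbcdebebedeeacaadacebed')
  6 → (1, 'baaecedbcdebebedeeacaadacebed')
  7 → (0, 'bbaaecedbcdebebedeeacaadacebed')
  8 → (8, 'bcdebebedeeacaadacebed')
  9 → (12, 'bebedeeacaadacebed')
  10 → (27, 'bed')
  11 → (14, 'bedeeacaadacebed')
  12 → (20, 'caadacebed')
  13 → (9, 'cdebebedeeacaadacebed')
  14 → (25, 'cebed')
  15 → (5, 'cedbcdebebedeeacaadacebed')
  16 → (29, 'd')
  17 → (23, 'dacebed')
  18 → (7, 'dbcdebebedeeacaadacebed')
  19 → (10, 'debebedeeacaadacebed')
  20 → (16, 'deeacaadacebed')
  21 → (18, 'eacaadacebed')
  22 → (11, 'ebebedeeacaadacebed')
  23 → (26, 'ebed')
  24 → (13, 'ebedeeacaadacebed')
  25 → (4, 'ecedbcdebebedeeacaadacebed')
  26 → (28, 'ed')
  27 → (6, 'edbcdebebedeeacaadacebed')
  28 → (15, 'edeeacaadacebed')
  29 → (17, 'eeacaadacebed')

SA = [21, 2, 19, 24, 22, 3, 1, 0, 8, 12, 27, 14, 20, 9, 25, 5, 29, 23, 7, 10, 16, 18, 11, 26, 13, 4, 28, 6, 15, 17]
i: (SA[i-1],SA[i]) lcp shared
  1: (21,2) 2 'aa'
  2: (2,19) 1 'a'
  3: (19,24) 2 'ac'
  4: (24,22) 1 'a'
  5: (22,3) 1 'a'
  6: (3,1) 0 ''
  7: (1,0) 1 'b'
  8: (0,8) 1 'b'
  9: (8,12) 1 'b'
  10: (12,27) 2 'be'
  11: (27,14) 3 'bed'
  12: (14,20) 0 ''
  13: (20,9) 1 'c'
  14: (9,25) 1 'c'
  15: (25,5) 2 'ce'
  16: (5,29) 0 ''
  17: (29,23) 1 'd'
  18: (23,7) 1 'd'
  19: (7,10) 1 'd'
  20: (10,16) 2 'de'
  21: (16,18) 0 ''
  22: (18,11) 1 'e'
  23: (11,26) 3 'ebe'
  24: (26,13) 4 'ebed'
  25: (13,4) 1 'e'
  26: (4,28) 1 'e'
  27: (28,6) 2 'ed'
  28: (6,15) 2 'ed'
  29: (15,17) 1 'e'

n(n+1)/2 = 30·31/2 = 465
Σ LCP = 0 + 2 + 1 + 2 + 1 + 1 + 0 + 1 + 1 + 1 + 2 + 3 + 0 + 1 + 1 + 2 + 0 + 1 + 1 + 1 + 2 + 0 + 1 + 3 + 4 + 1 + 1 + 2 + 2 + 1 = 39
distinct = 465 − 39 = 426

426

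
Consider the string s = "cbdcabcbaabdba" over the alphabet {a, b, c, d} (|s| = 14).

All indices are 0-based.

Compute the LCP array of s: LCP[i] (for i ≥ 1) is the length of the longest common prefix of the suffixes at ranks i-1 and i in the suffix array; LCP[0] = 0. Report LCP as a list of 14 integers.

[0, 1, 1, 2, 0, 2, 1, 1, 2, 0, 1, 2, 0, 1]

rank→(start, suffix):
  0 → (13, 'a')
  1 → (8, 'aabdba')
  2 → (4, 'abcbaabdba')
  3 → (9, 'abdba')
  4 → (12, 'ba')
  5 → (7, 'baabdba')
  6 → (5, 'bcbaabdba')
  7 → (10, 'bdba')
  8 → (1, 'bdcabcbaabdba')
  9 → (3, 'cabcbaabdba')
  10 → (6, 'cbaabdba')
  11 → (0, 'cbdcabcbaabdba')
  12 → (11, 'dba')
  13 → (2, 'dcabcbaabdba')

SA = [13, 8, 4, 9, 12, 7, 5, 10, 1, 3, 6, 0, 11, 2]
i: (SA[i-1],SA[i]) lcp shared
  1: (13,8) 1 'a'
  2: (8,4) 1 'a'
  3: (4,9) 2 'ab'
  4: (9,12) 0 ''
  5: (12,7) 2 'ba'
  6: (7,5) 1 'b'
  7: (5,10) 1 'b'
  8: (10,1) 2 'bd'
  9: (1,3) 0 ''
  10: (3,6) 1 'c'
  11: (6,0) 2 'cb'
  12: (0,11) 0 ''
  13: (11,2) 1 'd'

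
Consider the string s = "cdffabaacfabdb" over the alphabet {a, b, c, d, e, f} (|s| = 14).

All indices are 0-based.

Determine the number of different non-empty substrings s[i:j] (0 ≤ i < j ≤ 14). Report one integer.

93

rank | idx | suffix
   0 |   6 | aacfabdb
   1 |   4 | abaacfabdb
   2 |  10 | abdb
   3 |   7 | acfabdb
   4 |  13 | b
   5 |   5 | baacfabdb
   6 |  11 | bdb
   7 |   0 | cdffabaacfabdb
   8 |   8 | cfabdb
   9 |  12 | db
  10 |   1 | dffabaacfabdb
  11 |   3 | fabaacfabdb
  12 |   9 | fabdb
  13 |   2 | ffabaacfabdb

SA = [6, 4, 10, 7, 13, 5, 11, 0, 8, 12, 1, 3, 9, 2]
i: (SA[i-1],SA[i]) lcp shared
  1: (6,4) 1 'a'
  2: (4,10) 2 'ab'
  3: (10,7) 1 'a'
  4: (7,13) 0 ''
  5: (13,5) 1 'b'
  6: (5,11) 1 'b'
  7: (11,0) 0 ''
  8: (0,8) 1 'c'
  9: (8,12) 0 ''
  10: (12,1) 1 'd'
  11: (1,3) 0 ''
  12: (3,9) 3 'fab'
  13: (9,2) 1 'f'

n(n+1)/2 = 14·15/2 = 105
Σ LCP = 0 + 1 + 2 + 1 + 0 + 1 + 1 + 0 + 1 + 0 + 1 + 0 + 3 + 1 = 12
distinct = 105 − 12 = 93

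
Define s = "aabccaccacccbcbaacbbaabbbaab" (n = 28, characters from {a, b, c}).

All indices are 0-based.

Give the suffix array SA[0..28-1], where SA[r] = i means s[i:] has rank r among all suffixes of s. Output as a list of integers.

rank→(start, suffix):
  0 → (25, 'aab')
  1 → (20, 'aabbbaab')
  2 → (0, 'aabccaccacccbcbaacbbaabbbaab')
  3 → (15, 'aacbbaabbbaab')
  4 → (26, 'ab')
  5 → (21, 'abbbaab')
  6 → (1, 'abccaccacccbcbaacbbaabbbaab')
  7 → (16, 'acbbaabbbaab')
  8 → (5, 'accacccbcbaacbbaabbbaab')
  9 → (8, 'acccbcbaacbbaabbbaab')
  10 → (27, 'b')
  11 → (24, 'baab')
  12 → (19, 'baabbbaab')
  13 → (14, 'baacbbaabbbaab')
  14 → (23, 'bbaab')
  15 → (18, 'bbaabbbaab')
  16 → (22, 'bbbaab')
  17 → (12, 'bcbaacbbaabbbaab')
  18 → (2, 'bccaccacccbcbaacbbaabbbaab')
  19 → (4, 'caccacccbcbaacbbaabbbaab')
  20 → (7, 'cacccbcbaacbbaabbbaab')
  21 → (13, 'cbaacbbaabbbaab')
  22 → (17, 'cbbaabbbaab')
  23 → (11, 'cbcbaacbbaabbbaab')
  24 → (3, 'ccaccacccbcbaacbbaabbbaab')
  25 → (6, 'ccacccbcbaacbbaabbbaab')
  26 → (10, 'ccbcbaacbbaabbbaab')
  27 → (9, 'cccbcbaacbbaabbbaab')

[25, 20, 0, 15, 26, 21, 1, 16, 5, 8, 27, 24, 19, 14, 23, 18, 22, 12, 2, 4, 7, 13, 17, 11, 3, 6, 10, 9]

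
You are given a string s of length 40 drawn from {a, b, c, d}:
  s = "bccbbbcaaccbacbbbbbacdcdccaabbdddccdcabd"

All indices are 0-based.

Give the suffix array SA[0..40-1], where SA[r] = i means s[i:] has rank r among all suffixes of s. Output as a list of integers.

sorted suffixes:
  #0 SA[0]=26  'aabbdddccdcabd'
  #1 SA[1]=7  'aaccbacbbbbbacdcdccaabbdddccdcabd'
  #2 SA[2]=27  'abbdddccdcabd'
  #3 SA[3]=37  'abd'
  #4 SA[4]=12  'acbbbbbacdcdccaabbdddccdcabd'
  #5 SA[5]=8  'accbacbbbbbacdcdccaabbdddccdcabd'
  #6 SA[6]=19  'acdcdccaabbdddccdcabd'
  #7 SA[7]=11  'bacbbbbbacdcdccaabbdddccdcabd'
  #8 SA[8]=18  'bacdcdccaabbdddccdcabd'
  #9 SA[9]=17  'bbacdcdccaabbdddccdcabd'
  #10 SA[10]=16  'bbbacdcdccaabbdddccdcabd'
  #11 SA[11]=15  'bbbbacdcdccaabbdddccdcabd'
  #12 SA[12]=14  'bbbbbacdcdccaabbdddccdcabd'
  #13 SA[13]=3  'bbbcaaccbacbbbbbacdcdccaabbdddccdcabd'
  #14 SA[14]=4  'bbcaaccbacbbbbbacdcdccaabbdddccdcabd'
  #15 SA[15]=28  'bbdddccdcabd'
  #16 SA[16]=5  'bcaaccbacbbbbbacdcdccaabbdddccdcabd'
  #17 SA[17]=0  'bccbbbcaaccbacbbbbbacdcdccaabbdddccdcabd'
  #18 SA[18]=38  'bd'
  #19 SA[19]=29  'bdddccdcabd'
  #20 SA[20]=25  'caabbdddccdcabd'
  #21 SA[21]=6  'caaccbacbbbbbacdcdccaabbdddccdcabd'
  #22 SA[22]=36  'cabd'
  #23 SA[23]=10  'cbacbbbbbacdcdccaabbdddccdcabd'
  #24 SA[24]=13  'cbbbbbacdcdccaabbdddccdcabd'
  #25 SA[25]=2  'cbbbcaaccbacbbbbbacdcdccaabbdddccdcabd'
  #26 SA[26]=24  'ccaabbdddccdcabd'
  #27 SA[27]=9  'ccbacbbbbbacdcdccaabbdddccdcabd'
  #28 SA[28]=1  'ccbbbcaaccbacbbbbbacdcdccaabbdddccdcabd'
  #29 SA[29]=33  'ccdcabd'
  #30 SA[30]=34  'cdcabd'
  #31 SA[31]=22  'cdccaabbdddccdcabd'
  #32 SA[32]=20  'cdcdccaabbdddccdcabd'
  #33 SA[33]=39  'd'
  #34 SA[34]=35  'dcabd'
  #35 SA[35]=23  'dccaabbdddccdcabd'
  #36 SA[36]=32  'dccdcabd'
  #37 SA[37]=21  'dcdccaabbdddccdcabd'
  #38 SA[38]=31  'ddccdcabd'
  #39 SA[39]=30  'dddccdcabd'

[26, 7, 27, 37, 12, 8, 19, 11, 18, 17, 16, 15, 14, 3, 4, 28, 5, 0, 38, 29, 25, 6, 36, 10, 13, 2, 24, 9, 1, 33, 34, 22, 20, 39, 35, 23, 32, 21, 31, 30]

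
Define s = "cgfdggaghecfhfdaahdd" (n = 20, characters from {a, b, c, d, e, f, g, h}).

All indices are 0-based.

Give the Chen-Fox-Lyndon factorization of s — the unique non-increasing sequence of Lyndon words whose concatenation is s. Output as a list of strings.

["cgfdgg", "aghecfhfd", "aahdd"]

emit factor 1: 'cgfdgg' (i=0, period=6)
emit factor 2: 'aghecfhfd' (i=6, period=9)
emit factor 3: 'aahdd' (i=15, period=5)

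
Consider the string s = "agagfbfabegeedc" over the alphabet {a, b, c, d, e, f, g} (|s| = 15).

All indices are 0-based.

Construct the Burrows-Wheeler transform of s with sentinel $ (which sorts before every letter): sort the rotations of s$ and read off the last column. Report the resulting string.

cf$gafdeegbbgaea

rank  rotation          last
    0  $agagfbfabegeedc  c
    1  abegeedc$agagfbf  f
    2  agagfbfabegeedc$  $
    3  agfbfabegeedc$ag  g
    4  begeedc$agagfbfa  a
    5  bfabegeedc$agagf  f
    6  c$agagfbfabegeed  d
    7  dc$agagfbfabegee  e
    8  edc$agagfbfabege  e
    9  eedc$agagfbfabeg  g
   10  egeedc$agagfbfab  b
   11  fabegeedc$agagfb  b
   12  fbfabegeedc$agag  g
   13  gagfbfabegeedc$a  a
   14  geedc$agagfbfabe  e
   15  gfbfabegeedc$aga  a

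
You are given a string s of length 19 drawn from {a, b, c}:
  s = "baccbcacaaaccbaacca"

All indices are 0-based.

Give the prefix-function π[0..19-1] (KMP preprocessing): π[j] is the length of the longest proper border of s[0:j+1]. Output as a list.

π[0] = 0
j=1 s[j]='a': π[1]=0 (border '')
j=2 s[j]='c': π[2]=0 (border '')
j=3 s[j]='c': π[3]=0 (border '')
j=4 s[j]='b': π[4]=1 (border 'b')
j=5 s[j]='c': k: 1→0; π[5]=0 (border '')
j=6 s[j]='a': π[6]=0 (border '')
j=7 s[j]='c': π[7]=0 (border '')
j=8 s[j]='a': π[8]=0 (border '')
j=9 s[j]='a': π[9]=0 (border '')
j=10 s[j]='a': π[10]=0 (border '')
j=11 s[j]='c': π[11]=0 (border '')
j=12 s[j]='c': π[12]=0 (border '')
j=13 s[j]='b': π[13]=1 (border 'b')
j=14 s[j]='a': π[14]=2 (border 'ba')
j=15 s[j]='a': k: 2→0; π[15]=0 (border '')
j=16 s[j]='c': π[16]=0 (border '')
j=17 s[j]='c': π[17]=0 (border '')
j=18 s[j]='a': π[18]=0 (border '')

[0, 0, 0, 0, 1, 0, 0, 0, 0, 0, 0, 0, 0, 1, 2, 0, 0, 0, 0]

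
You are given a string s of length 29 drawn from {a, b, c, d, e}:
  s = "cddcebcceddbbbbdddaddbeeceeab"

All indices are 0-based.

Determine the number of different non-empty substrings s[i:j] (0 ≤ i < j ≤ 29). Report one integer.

rank→(start, suffix):
  0 → (27, 'ab')
  1 → (18, 'addbeeceeab')
  2 → (28, 'b')
  3 → (11, 'bbbbdddaddbeeceeab')
  4 → (12, 'bbbdddaddbeeceeab')
  5 → (13, 'bbdddaddbeeceeab')
  6 → (5, 'bcceddbbbbdddaddbeeceeab')
  7 → (14, 'bdddaddbeeceeab')
  8 → (21, 'beeceeab')
  9 → (6, 'cceddbbbbdddaddbeeceeab')
  10 → (0, 'cddcebcceddbbbbdddaddbeeceeab')
  11 → (3, 'cebcceddbbbbdddaddbeeceeab')
  12 → (7, 'ceddbbbbdddaddbeeceeab')
  13 → (24, 'ceeab')
  14 → (17, 'daddbeeceeab')
  15 → (10, 'dbbbbdddaddbeeceeab')
  16 → (20, 'dbeeceeab')
  17 → (2, 'dcebcceddbbbbdddaddbeeceeab')
  18 → (16, 'ddaddbeeceeab')
  19 → (9, 'ddbbbbdddaddbeeceeab')
  20 → (19, 'ddbeeceeab')
  21 → (1, 'ddcebcceddbbbbdddaddbeeceeab')
  22 → (15, 'dddaddbeeceeab')
  23 → (26, 'eab')
  24 → (4, 'ebcceddbbbbdddaddbeeceeab')
  25 → (23, 'eceeab')
  26 → (8, 'eddbbbbdddaddbeeceeab')
  27 → (25, 'eeab')
  28 → (22, 'eeceeab')

SA = [27, 18, 28, 11, 12, 13, 5, 14, 21, 6, 0, 3, 7, 24, 17, 10, 20, 2, 16, 9, 19, 1, 15, 26, 4, 23, 8, 25, 22]
i: (SA[i-1],SA[i]) lcp shared
  1: (27,18) 1 'a'
  2: (18,28) 0 ''
  3: (28,11) 1 'b'
  4: (11,12) 3 'bbb'
  5: (12,13) 2 'bb'
  6: (13,5) 1 'b'
  7: (5,14) 1 'b'
  8: (14,21) 1 'b'
  9: (21,6) 0 ''
  10: (6,0) 1 'c'
  11: (0,3) 1 'c'
  12: (3,7) 2 'ce'
  13: (7,24) 2 'ce'
  14: (24,17) 0 ''
  15: (17,10) 1 'd'
  16: (10,20) 2 'db'
  17: (20,2) 1 'd'
  18: (2,16) 1 'd'
  19: (16,9) 2 'dd'
  20: (9,19) 3 'ddb'
  21: (19,1) 2 'dd'
  22: (1,15) 2 'dd'
  23: (15,26) 0 ''
  24: (26,4) 1 'e'
  25: (4,23) 1 'e'
  26: (23,8) 1 'e'
  27: (8,25) 1 'e'
  28: (25,22) 2 'ee'

n(n+1)/2 = 29·30/2 = 435
Σ LCP = 0 + 1 + 0 + 1 + 3 + 2 + 1 + 1 + 1 + 0 + 1 + 1 + 2 + 2 + 0 + 1 + 2 + 1 + 1 + 2 + 3 + 2 + 2 + 0 + 1 + 1 + 1 + 1 + 2 = 36
distinct = 435 − 36 = 399

399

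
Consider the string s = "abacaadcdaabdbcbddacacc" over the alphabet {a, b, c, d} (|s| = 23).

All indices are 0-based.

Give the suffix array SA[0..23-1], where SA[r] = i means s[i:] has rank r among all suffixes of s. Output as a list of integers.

rank→(start, suffix):
  0 → (9, 'aabdbcbddacacc')
  1 → (4, 'aadcdaabdbcbddacacc')
  2 → (0, 'abacaadcdaabdbcbddacacc')
  3 → (10, 'abdbcbddacacc')
  4 → (2, 'acaadcdaabdbcbddacacc')
  5 → (18, 'acacc')
  6 → (20, 'acc')
  7 → (5, 'adcdaabdbcbddacacc')
  8 → (1, 'bacaadcdaabdbcbddacacc')
  9 → (13, 'bcbddacacc')
  10 → (11, 'bdbcbddacacc')
  11 → (15, 'bddacacc')
  12 → (22, 'c')
  13 → (3, 'caadcdaabdbcbddacacc')
  14 → (19, 'cacc')
  15 → (14, 'cbddacacc')
  16 → (21, 'cc')
  17 → (7, 'cdaabdbcbddacacc')
  18 → (8, 'daabdbcbddacacc')
  19 → (17, 'dacacc')
  20 → (12, 'dbcbddacacc')
  21 → (6, 'dcdaabdbcbddacacc')
  22 → (16, 'ddacacc')

[9, 4, 0, 10, 2, 18, 20, 5, 1, 13, 11, 15, 22, 3, 19, 14, 21, 7, 8, 17, 12, 6, 16]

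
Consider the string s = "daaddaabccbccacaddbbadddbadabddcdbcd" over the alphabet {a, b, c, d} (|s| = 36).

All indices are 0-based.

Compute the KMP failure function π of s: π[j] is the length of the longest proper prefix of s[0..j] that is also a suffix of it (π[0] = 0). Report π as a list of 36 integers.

[0, 0, 0, 1, 1, 2, 3, 0, 0, 0, 0, 0, 0, 0, 0, 0, 1, 1, 0, 0, 0, 1, 1, 1, 0, 0, 1, 2, 0, 1, 1, 0, 1, 0, 0, 1]

π[0] = 0
j=1 s[j]='a': π[1]=0 (border '')
j=2 s[j]='a': π[2]=0 (border '')
j=3 s[j]='d': π[3]=1 (border 'd')
j=4 s[j]='d': k: 1→0; π[4]=1 (border 'd')
j=5 s[j]='a': π[5]=2 (border 'da')
j=6 s[j]='a': π[6]=3 (border 'daa')
j=7 s[j]='b': k: 3→0; π[7]=0 (border '')
j=8 s[j]='c': π[8]=0 (border '')
j=9 s[j]='c': π[9]=0 (border '')
j=10 s[j]='b': π[10]=0 (border '')
j=11 s[j]='c': π[11]=0 (border '')
j=12 s[j]='c': π[12]=0 (border '')
j=13 s[j]='a': π[13]=0 (border '')
j=14 s[j]='c': π[14]=0 (border '')
j=15 s[j]='a': π[15]=0 (border '')
j=16 s[j]='d': π[16]=1 (border 'd')
j=17 s[j]='d': k: 1→0; π[17]=1 (border 'd')
j=18 s[j]='b': k: 1→0; π[18]=0 (border '')
j=19 s[j]='b': π[19]=0 (border '')
j=20 s[j]='a': π[20]=0 (border '')
j=21 s[j]='d': π[21]=1 (border 'd')
j=22 s[j]='d': k: 1→0; π[22]=1 (border 'd')
j=23 s[j]='d': k: 1→0; π[23]=1 (border 'd')
j=24 s[j]='b': k: 1→0; π[24]=0 (border '')
j=25 s[j]='a': π[25]=0 (border '')
j=26 s[j]='d': π[26]=1 (border 'd')
j=27 s[j]='a': π[27]=2 (border 'da')
j=28 s[j]='b': k: 2→0; π[28]=0 (border '')
j=29 s[j]='d': π[29]=1 (border 'd')
j=30 s[j]='d': k: 1→0; π[30]=1 (border 'd')
j=31 s[j]='c': k: 1→0; π[31]=0 (border '')
j=32 s[j]='d': π[32]=1 (border 'd')
j=33 s[j]='b': k: 1→0; π[33]=0 (border '')
j=34 s[j]='c': π[34]=0 (border '')
j=35 s[j]='d': π[35]=1 (border 'd')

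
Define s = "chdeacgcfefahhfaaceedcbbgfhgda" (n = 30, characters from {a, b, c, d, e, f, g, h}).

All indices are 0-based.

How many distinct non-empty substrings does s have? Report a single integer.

sorted suffixes:
  #0 SA[0]=29  'a'
  #1 SA[1]=15  'aaceedcbbgfhgda'
  #2 SA[2]=16  'aceedcbbgfhgda'
  #3 SA[3]=4  'acgcfefahhfaaceedcbbgfhgda'
  #4 SA[4]=11  'ahhfaaceedcbbgfhgda'
  #5 SA[5]=22  'bbgfhgda'
  #6 SA[6]=23  'bgfhgda'
  #7 SA[7]=21  'cbbgfhgda'
  #8 SA[8]=17  'ceedcbbgfhgda'
  #9 SA[9]=7  'cfefahhfaaceedcbbgfhgda'
  #10 SA[10]=5  'cgcfefahhfaaceedcbbgfhgda'
  #11 SA[11]=0  'chdeacgcfefahhfaaceedcbbgfhgda'
  #12 SA[12]=28  'da'
  #13 SA[13]=20  'dcbbgfhgda'
  #14 SA[14]=2  'deacgcfefahhfaaceedcbbgfhgda'
  #15 SA[15]=3  'eacgcfefahhfaaceedcbbgfhgda'
  #16 SA[16]=19  'edcbbgfhgda'
  #17 SA[17]=18  'eedcbbgfhgda'
  #18 SA[18]=9  'efahhfaaceedcbbgfhgda'
  #19 SA[19]=14  'faaceedcbbgfhgda'
  #20 SA[20]=10  'fahhfaaceedcbbgfhgda'
  #21 SA[21]=8  'fefahhfaaceedcbbgfhgda'
  #22 SA[22]=25  'fhgda'
  #23 SA[23]=6  'gcfefahhfaaceedcbbgfhgda'
  #24 SA[24]=27  'gda'
  #25 SA[25]=24  'gfhgda'
  #26 SA[26]=1  'hdeacgcfefahhfaaceedcbbgfhgda'
  #27 SA[27]=13  'hfaaceedcbbgfhgda'
  #28 SA[28]=26  'hgda'
  #29 SA[29]=12  'hhfaaceedcbbgfhgda'

SA = [29, 15, 16, 4, 11, 22, 23, 21, 17, 7, 5, 0, 28, 20, 2, 3, 19, 18, 9, 14, 10, 8, 25, 6, 27, 24, 1, 13, 26, 12]
i: (SA[i-1],SA[i]) lcp shared
  1: (29,15) 1 'a'
  2: (15,16) 1 'a'
  3: (16,4) 2 'ac'
  4: (4,11) 1 'a'
  5: (11,22) 0 ''
  6: (22,23) 1 'b'
  7: (23,21) 0 ''
  8: (21,17) 1 'c'
  9: (17,7) 1 'c'
  10: (7,5) 1 'c'
  11: (5,0) 1 'c'
  12: (0,28) 0 ''
  13: (28,20) 1 'd'
  14: (20,2) 1 'd'
  15: (2,3) 0 ''
  16: (3,19) 1 'e'
  17: (19,18) 1 'e'
  18: (18,9) 1 'e'
  19: (9,14) 0 ''
  20: (14,10) 2 'fa'
  21: (10,8) 1 'f'
  22: (8,25) 1 'f'
  23: (25,6) 0 ''
  24: (6,27) 1 'g'
  25: (27,24) 1 'g'
  26: (24,1) 0 ''
  27: (1,13) 1 'h'
  28: (13,26) 1 'h'
  29: (26,12) 1 'h'

n(n+1)/2 = 30·31/2 = 465
Σ LCP = 0 + 1 + 1 + 2 + 1 + 0 + 1 + 0 + 1 + 1 + 1 + 1 + 0 + 1 + 1 + 0 + 1 + 1 + 1 + 0 + 2 + 1 + 1 + 0 + 1 + 1 + 0 + 1 + 1 + 1 = 24
distinct = 465 − 24 = 441

441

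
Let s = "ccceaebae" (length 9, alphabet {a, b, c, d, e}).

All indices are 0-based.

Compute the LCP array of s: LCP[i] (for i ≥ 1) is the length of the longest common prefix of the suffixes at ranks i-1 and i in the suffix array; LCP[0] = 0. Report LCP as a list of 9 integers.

rank | idx | suffix
   0 |   7 | ae
   1 |   4 | aebae
   2 |   6 | bae
   3 |   0 | ccceaebae
   4 |   1 | cceaebae
   5 |   2 | ceaebae
   6 |   8 | e
   7 |   3 | eaebae
   8 |   5 | ebae

SA = [7, 4, 6, 0, 1, 2, 8, 3, 5]
rank  pair      lcp
   1  s[7:],s[4:]  2  'ae'
   2  s[4:],s[6:]  0  ''
   3  s[6:],s[0:]  0  ''
   4  s[0:],s[1:]  2  'cc'
   5  s[1:],s[2:]  1  'c'
   6  s[2:],s[8:]  0  ''
   7  s[8:],s[3:]  1  'e'
   8  s[3:],s[5:]  1  'e'

[0, 2, 0, 0, 2, 1, 0, 1, 1]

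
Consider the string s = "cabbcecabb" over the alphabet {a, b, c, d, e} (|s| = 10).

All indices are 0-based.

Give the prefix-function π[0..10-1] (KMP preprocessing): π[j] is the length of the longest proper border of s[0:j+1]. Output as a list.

π[0] = 0
j=1 s[j]='a': π[1]=0 (border '')
j=2 s[j]='b': π[2]=0 (border '')
j=3 s[j]='b': π[3]=0 (border '')
j=4 s[j]='c': π[4]=1 (border 'c')
j=5 s[j]='e': k: 1→0; π[5]=0 (border '')
j=6 s[j]='c': π[6]=1 (border 'c')
j=7 s[j]='a': π[7]=2 (border 'ca')
j=8 s[j]='b': π[8]=3 (border 'cab')
j=9 s[j]='b': π[9]=4 (border 'cabb')

[0, 0, 0, 0, 1, 0, 1, 2, 3, 4]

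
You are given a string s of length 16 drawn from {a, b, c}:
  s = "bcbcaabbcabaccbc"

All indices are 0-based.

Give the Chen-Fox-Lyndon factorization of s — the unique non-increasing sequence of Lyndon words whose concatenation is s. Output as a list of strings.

emit factor 1: 'bc' (i=0, period=2)
emit factor 2: 'bc' (i=2, period=2)
emit factor 3: 'aabbcabaccbc' (i=4, period=12)

["bc", "bc", "aabbcabaccbc"]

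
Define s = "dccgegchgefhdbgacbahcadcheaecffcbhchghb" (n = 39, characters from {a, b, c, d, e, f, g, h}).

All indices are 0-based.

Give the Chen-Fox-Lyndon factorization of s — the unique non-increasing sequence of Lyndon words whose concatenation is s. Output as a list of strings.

emit factor 1: 'd' (i=0, period=1)
emit factor 2: 'ccgegchgefhd' (i=1, period=12)
emit factor 3: 'bg' (i=13, period=2)
emit factor 4: 'acbahcadcheaecffcbhchghb' (i=15, period=24)

["d", "ccgegchgefhd", "bg", "acbahcadcheaecffcbhchghb"]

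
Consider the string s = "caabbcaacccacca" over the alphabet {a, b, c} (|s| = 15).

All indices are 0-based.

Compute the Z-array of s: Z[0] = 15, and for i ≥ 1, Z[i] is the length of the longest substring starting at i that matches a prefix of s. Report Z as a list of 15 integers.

Z[0]=15
i=1: fresh scan; Z[1]=0
i=2: fresh scan; Z[2]=0
i=3: fresh scan; Z[3]=0
i=4: fresh scan; Z[4]=0
i=5: fresh scan; Z[5]=3 scan→box=[5,8)
i=6: min(r-i=2, Z[1]=0)=0; Z[6]=0
i=7: min(r-i=1, Z[2]=0)=0; Z[7]=0
i=8: fresh scan; Z[8]=1 scan→box=[8,9)
i=9: fresh scan; Z[9]=1 scan→box=[9,10)
i=10: fresh scan; Z[10]=2 scan→box=[10,12)
i=11: min(r-i=1, Z[1]=0)=0; Z[11]=0
i=12: fresh scan; Z[12]=1 scan→box=[12,13)
i=13: fresh scan; Z[13]=2 scan→box=[13,15)
i=14: min(r-i=1, Z[1]=0)=0; Z[14]=0

[15, 0, 0, 0, 0, 3, 0, 0, 1, 1, 2, 0, 1, 2, 0]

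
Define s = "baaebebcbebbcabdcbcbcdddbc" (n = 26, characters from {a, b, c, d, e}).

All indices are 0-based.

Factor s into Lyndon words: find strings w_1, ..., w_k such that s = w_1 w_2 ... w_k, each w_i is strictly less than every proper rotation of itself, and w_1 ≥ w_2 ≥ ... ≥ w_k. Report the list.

["b", "aaebebcbebbcabdcbcbcdddbc"]

emit factor 1: 'b' (i=0, period=1)
emit factor 2: 'aaebebcbebbcabdcbcbcdddbc' (i=1, period=25)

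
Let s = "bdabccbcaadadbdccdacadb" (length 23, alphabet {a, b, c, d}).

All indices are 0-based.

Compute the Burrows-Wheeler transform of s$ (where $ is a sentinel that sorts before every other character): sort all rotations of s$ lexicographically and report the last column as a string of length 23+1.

rank  rotation                  last
    0  $bdabccbcaadadbdccdacadb  b
    1  aadadbdccdacadb$bdabccbc  c
    2  abccbcaadadbdccdacadb$bd  d
    3  acadb$bdabccbcaadadbdccd  d
    4  adadbdccdacadb$bdabccbca  a
    5  adb$bdabccbcaadadbdccdac  c
    6  adbdccdacadb$bdabccbcaad  d
    7  b$bdabccbcaadadbdccdacad  d
    8  bcaadadbdccdacadb$bdabcc  c
    9  bccbcaadadbdccdacadb$bda  a
   10  bdabccbcaadadbdccdacadb$  $
   11  bdccdacadb$bdabccbcaadad  d
   12  caadadbdccdacadb$bdabccb  b
   13  cadb$bdabccbcaadadbdccda  a
   14  cbcaadadbdccdacadb$bdabc  c
   15  ccbcaadadbdccdacadb$bdab  b
   16  ccdacadb$bdabccbcaadadbd  d
   17  cdacadb$bdabccbcaadadbdc  c
   18  dabccbcaadadbdccdacadb$b  b
   19  dacadb$bdabccbcaadadbdcc  c
   20  dadbdccdacadb$bdabccbcaa  a
   21  db$bdabccbcaadadbdccdaca  a
   22  dbdccdacadb$bdabccbcaada  a
   23  dccdacadb$bdabccbcaadadb  b

bcddacddca$dbacbdcbcaaab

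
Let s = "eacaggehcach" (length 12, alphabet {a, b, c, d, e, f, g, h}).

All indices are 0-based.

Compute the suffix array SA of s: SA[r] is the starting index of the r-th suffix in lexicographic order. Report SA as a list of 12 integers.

[1, 9, 3, 8, 2, 10, 0, 6, 5, 4, 11, 7]

rank→(start, suffix):
  0 → (1, 'acaggehcach')
  1 → (9, 'ach')
  2 → (3, 'aggehcach')
  3 → (8, 'cach')
  4 → (2, 'caggehcach')
  5 → (10, 'ch')
  6 → (0, 'eacaggehcach')
  7 → (6, 'ehcach')
  8 → (5, 'gehcach')
  9 → (4, 'ggehcach')
  10 → (11, 'h')
  11 → (7, 'hcach')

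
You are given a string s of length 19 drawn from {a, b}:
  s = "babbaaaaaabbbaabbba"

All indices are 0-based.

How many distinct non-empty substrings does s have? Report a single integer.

139

rank | idx | suffix
   0 |  18 | a
   1 |   4 | aaaaaabbbaabbba
   2 |   5 | aaaaabbbaabbba
   3 |   6 | aaaabbbaabbba
   4 |   7 | aaabbbaabbba
   5 |  13 | aabbba
   6 |   8 | aabbbaabbba
   7 |   1 | abbaaaaaabbbaabbba
   8 |  14 | abbba
   9 |   9 | abbbaabbba
  10 |  17 | ba
  11 |   3 | baaaaaabbbaabbba
  12 |  12 | baabbba
  13 |   0 | babbaaaaaabbbaabbba
  14 |  16 | bba
  15 |   2 | bbaaaaaabbbaabbba
  16 |  11 | bbaabbba
  17 |  15 | bbba
  18 |  10 | bbbaabbba

SA = [18, 4, 5, 6, 7, 13, 8, 1, 14, 9, 17, 3, 12, 0, 16, 2, 11, 15, 10]
[i] adj suffixes → lcp
  [1] 18/4 → 1 ('a')
  [2] 4/5 → 5 ('aaaaa')
  [3] 5/6 → 4 ('aaaa')
  [4] 6/7 → 3 ('aaa')
  [5] 7/13 → 2 ('aa')
  [6] 13/8 → 6 ('aabbba')
  [7] 8/1 → 1 ('a')
  [8] 1/14 → 3 ('abb')
  [9] 14/9 → 5 ('abbba')
  [10] 9/17 → 0 ('')
  [11] 17/3 → 2 ('ba')
  [12] 3/12 → 3 ('baa')
  [13] 12/0 → 2 ('ba')
  [14] 0/16 → 1 ('b')
  [15] 16/2 → 3 ('bba')
  [16] 2/11 → 4 ('bbaa')
  [17] 11/15 → 2 ('bb')
  [18] 15/10 → 4 ('bbba')

n(n+1)/2 = 19·20/2 = 190
Σ LCP = 0 + 1 + 5 + 4 + 3 + 2 + 6 + 1 + 3 + 5 + 0 + 2 + 3 + 2 + 1 + 3 + 4 + 2 + 4 = 51
distinct = 190 − 51 = 139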